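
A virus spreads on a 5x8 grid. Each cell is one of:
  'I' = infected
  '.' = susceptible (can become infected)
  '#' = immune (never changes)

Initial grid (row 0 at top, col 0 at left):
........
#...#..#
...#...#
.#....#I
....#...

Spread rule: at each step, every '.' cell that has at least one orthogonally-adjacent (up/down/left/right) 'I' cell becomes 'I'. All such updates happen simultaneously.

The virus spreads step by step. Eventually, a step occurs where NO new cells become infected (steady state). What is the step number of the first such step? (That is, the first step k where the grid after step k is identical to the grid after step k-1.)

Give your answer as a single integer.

Answer: 13

Derivation:
Step 0 (initial): 1 infected
Step 1: +1 new -> 2 infected
Step 2: +1 new -> 3 infected
Step 3: +1 new -> 4 infected
Step 4: +1 new -> 5 infected
Step 5: +2 new -> 7 infected
Step 6: +4 new -> 11 infected
Step 7: +4 new -> 15 infected
Step 8: +4 new -> 19 infected
Step 9: +5 new -> 24 infected
Step 10: +5 new -> 29 infected
Step 11: +2 new -> 31 infected
Step 12: +1 new -> 32 infected
Step 13: +0 new -> 32 infected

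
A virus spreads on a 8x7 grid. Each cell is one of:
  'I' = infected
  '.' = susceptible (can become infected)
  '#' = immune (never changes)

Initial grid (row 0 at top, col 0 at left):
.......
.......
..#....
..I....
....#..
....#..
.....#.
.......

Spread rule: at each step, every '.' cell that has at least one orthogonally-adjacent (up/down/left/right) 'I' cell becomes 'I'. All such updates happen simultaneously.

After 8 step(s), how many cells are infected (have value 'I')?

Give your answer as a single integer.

Answer: 52

Derivation:
Step 0 (initial): 1 infected
Step 1: +3 new -> 4 infected
Step 2: +7 new -> 11 infected
Step 3: +9 new -> 20 infected
Step 4: +12 new -> 32 infected
Step 5: +11 new -> 43 infected
Step 6: +5 new -> 48 infected
Step 7: +3 new -> 51 infected
Step 8: +1 new -> 52 infected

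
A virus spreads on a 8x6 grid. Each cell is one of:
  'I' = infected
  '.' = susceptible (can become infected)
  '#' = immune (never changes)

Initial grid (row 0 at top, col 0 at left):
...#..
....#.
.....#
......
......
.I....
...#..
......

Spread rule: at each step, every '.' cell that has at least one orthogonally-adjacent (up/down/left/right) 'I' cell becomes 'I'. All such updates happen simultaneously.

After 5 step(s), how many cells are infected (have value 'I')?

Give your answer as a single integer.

Step 0 (initial): 1 infected
Step 1: +4 new -> 5 infected
Step 2: +7 new -> 12 infected
Step 3: +7 new -> 19 infected
Step 4: +8 new -> 27 infected
Step 5: +8 new -> 35 infected

Answer: 35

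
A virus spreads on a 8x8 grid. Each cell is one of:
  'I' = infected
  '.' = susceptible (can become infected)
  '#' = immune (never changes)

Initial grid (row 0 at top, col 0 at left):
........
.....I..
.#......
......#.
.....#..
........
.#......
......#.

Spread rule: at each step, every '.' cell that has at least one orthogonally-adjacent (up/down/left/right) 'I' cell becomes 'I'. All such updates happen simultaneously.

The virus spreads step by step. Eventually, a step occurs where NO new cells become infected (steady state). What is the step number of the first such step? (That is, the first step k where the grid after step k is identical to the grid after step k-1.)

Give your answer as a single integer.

Step 0 (initial): 1 infected
Step 1: +4 new -> 5 infected
Step 2: +7 new -> 12 infected
Step 3: +6 new -> 18 infected
Step 4: +6 new -> 24 infected
Step 5: +6 new -> 30 infected
Step 6: +9 new -> 39 infected
Step 7: +8 new -> 47 infected
Step 8: +7 new -> 54 infected
Step 9: +2 new -> 56 infected
Step 10: +2 new -> 58 infected
Step 11: +1 new -> 59 infected
Step 12: +0 new -> 59 infected

Answer: 12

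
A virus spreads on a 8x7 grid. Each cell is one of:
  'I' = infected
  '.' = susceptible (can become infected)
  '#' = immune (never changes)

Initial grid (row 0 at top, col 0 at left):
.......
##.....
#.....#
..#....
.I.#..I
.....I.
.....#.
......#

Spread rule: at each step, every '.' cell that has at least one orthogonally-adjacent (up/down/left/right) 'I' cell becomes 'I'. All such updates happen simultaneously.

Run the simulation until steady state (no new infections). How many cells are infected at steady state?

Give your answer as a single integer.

Answer: 48

Derivation:
Step 0 (initial): 3 infected
Step 1: +8 new -> 11 infected
Step 2: +10 new -> 21 infected
Step 3: +8 new -> 29 infected
Step 4: +9 new -> 38 infected
Step 5: +5 new -> 43 infected
Step 6: +4 new -> 47 infected
Step 7: +1 new -> 48 infected
Step 8: +0 new -> 48 infected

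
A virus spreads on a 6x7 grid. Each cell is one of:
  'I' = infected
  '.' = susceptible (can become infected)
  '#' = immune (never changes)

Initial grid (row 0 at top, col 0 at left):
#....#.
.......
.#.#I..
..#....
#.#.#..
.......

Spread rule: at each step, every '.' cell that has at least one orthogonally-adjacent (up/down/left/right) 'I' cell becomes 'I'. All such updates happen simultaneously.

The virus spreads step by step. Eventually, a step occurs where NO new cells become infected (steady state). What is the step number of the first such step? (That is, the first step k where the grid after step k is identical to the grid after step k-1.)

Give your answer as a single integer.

Answer: 9

Derivation:
Step 0 (initial): 1 infected
Step 1: +3 new -> 4 infected
Step 2: +6 new -> 10 infected
Step 3: +6 new -> 16 infected
Step 4: +7 new -> 23 infected
Step 5: +5 new -> 28 infected
Step 6: +2 new -> 30 infected
Step 7: +3 new -> 33 infected
Step 8: +1 new -> 34 infected
Step 9: +0 new -> 34 infected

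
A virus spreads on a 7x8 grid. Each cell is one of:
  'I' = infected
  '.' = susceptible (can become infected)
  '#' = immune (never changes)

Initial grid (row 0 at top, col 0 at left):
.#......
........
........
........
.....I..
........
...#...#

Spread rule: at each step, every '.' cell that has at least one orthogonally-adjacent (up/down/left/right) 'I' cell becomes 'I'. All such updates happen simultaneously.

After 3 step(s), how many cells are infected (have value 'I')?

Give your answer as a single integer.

Answer: 23

Derivation:
Step 0 (initial): 1 infected
Step 1: +4 new -> 5 infected
Step 2: +8 new -> 13 infected
Step 3: +10 new -> 23 infected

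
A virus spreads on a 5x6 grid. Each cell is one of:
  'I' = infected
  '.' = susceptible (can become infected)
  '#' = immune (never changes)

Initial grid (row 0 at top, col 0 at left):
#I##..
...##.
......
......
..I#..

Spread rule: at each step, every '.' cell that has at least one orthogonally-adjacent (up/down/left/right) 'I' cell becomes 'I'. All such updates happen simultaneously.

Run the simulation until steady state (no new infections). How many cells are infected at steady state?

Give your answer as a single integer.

Answer: 24

Derivation:
Step 0 (initial): 2 infected
Step 1: +3 new -> 5 infected
Step 2: +7 new -> 12 infected
Step 3: +4 new -> 16 infected
Step 4: +3 new -> 19 infected
Step 5: +2 new -> 21 infected
Step 6: +1 new -> 22 infected
Step 7: +1 new -> 23 infected
Step 8: +1 new -> 24 infected
Step 9: +0 new -> 24 infected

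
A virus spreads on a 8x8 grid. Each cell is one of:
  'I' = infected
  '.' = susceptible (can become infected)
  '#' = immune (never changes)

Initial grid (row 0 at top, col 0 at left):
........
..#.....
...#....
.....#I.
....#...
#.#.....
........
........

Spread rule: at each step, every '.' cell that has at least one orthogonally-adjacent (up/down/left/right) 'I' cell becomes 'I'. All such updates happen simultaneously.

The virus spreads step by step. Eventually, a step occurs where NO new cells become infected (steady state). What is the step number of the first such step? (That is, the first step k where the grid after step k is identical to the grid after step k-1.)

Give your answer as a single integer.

Step 0 (initial): 1 infected
Step 1: +3 new -> 4 infected
Step 2: +6 new -> 10 infected
Step 3: +7 new -> 17 infected
Step 4: +8 new -> 25 infected
Step 5: +7 new -> 32 infected
Step 6: +5 new -> 37 infected
Step 7: +6 new -> 43 infected
Step 8: +6 new -> 49 infected
Step 9: +7 new -> 56 infected
Step 10: +2 new -> 58 infected
Step 11: +0 new -> 58 infected

Answer: 11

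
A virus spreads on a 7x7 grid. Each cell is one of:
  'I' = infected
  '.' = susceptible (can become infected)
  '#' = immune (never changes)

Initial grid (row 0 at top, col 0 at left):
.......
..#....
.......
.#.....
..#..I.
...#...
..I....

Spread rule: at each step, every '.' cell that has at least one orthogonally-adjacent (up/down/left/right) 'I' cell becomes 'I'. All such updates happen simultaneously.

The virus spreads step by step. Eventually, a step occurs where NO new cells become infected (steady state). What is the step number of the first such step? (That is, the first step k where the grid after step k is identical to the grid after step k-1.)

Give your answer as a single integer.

Answer: 9

Derivation:
Step 0 (initial): 2 infected
Step 1: +7 new -> 9 infected
Step 2: +10 new -> 19 infected
Step 3: +7 new -> 26 infected
Step 4: +6 new -> 32 infected
Step 5: +5 new -> 37 infected
Step 6: +3 new -> 40 infected
Step 7: +3 new -> 43 infected
Step 8: +2 new -> 45 infected
Step 9: +0 new -> 45 infected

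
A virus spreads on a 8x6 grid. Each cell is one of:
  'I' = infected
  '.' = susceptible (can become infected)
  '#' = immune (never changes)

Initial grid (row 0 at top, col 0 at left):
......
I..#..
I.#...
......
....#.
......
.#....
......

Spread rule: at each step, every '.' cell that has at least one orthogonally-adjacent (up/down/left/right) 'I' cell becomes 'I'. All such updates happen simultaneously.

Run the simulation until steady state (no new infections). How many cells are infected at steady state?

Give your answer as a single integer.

Answer: 44

Derivation:
Step 0 (initial): 2 infected
Step 1: +4 new -> 6 infected
Step 2: +4 new -> 10 infected
Step 3: +4 new -> 14 infected
Step 4: +5 new -> 19 infected
Step 5: +6 new -> 25 infected
Step 6: +7 new -> 32 infected
Step 7: +6 new -> 38 infected
Step 8: +3 new -> 41 infected
Step 9: +2 new -> 43 infected
Step 10: +1 new -> 44 infected
Step 11: +0 new -> 44 infected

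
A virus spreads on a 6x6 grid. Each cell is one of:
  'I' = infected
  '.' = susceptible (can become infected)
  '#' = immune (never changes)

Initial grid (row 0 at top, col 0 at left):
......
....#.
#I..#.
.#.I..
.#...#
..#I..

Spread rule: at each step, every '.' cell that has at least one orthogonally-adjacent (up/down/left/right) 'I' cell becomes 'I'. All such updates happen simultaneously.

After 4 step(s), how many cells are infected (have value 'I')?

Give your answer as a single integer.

Answer: 24

Derivation:
Step 0 (initial): 3 infected
Step 1: +7 new -> 10 infected
Step 2: +8 new -> 18 infected
Step 3: +4 new -> 22 infected
Step 4: +2 new -> 24 infected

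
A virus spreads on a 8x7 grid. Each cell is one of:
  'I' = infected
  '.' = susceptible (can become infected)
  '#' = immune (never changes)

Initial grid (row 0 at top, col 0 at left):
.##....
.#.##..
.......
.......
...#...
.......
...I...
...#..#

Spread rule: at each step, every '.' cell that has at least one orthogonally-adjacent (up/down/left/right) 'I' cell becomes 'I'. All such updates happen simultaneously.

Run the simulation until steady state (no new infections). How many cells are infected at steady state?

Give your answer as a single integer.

Step 0 (initial): 1 infected
Step 1: +3 new -> 4 infected
Step 2: +6 new -> 10 infected
Step 3: +8 new -> 18 infected
Step 4: +7 new -> 25 infected
Step 5: +7 new -> 32 infected
Step 6: +6 new -> 38 infected
Step 7: +3 new -> 41 infected
Step 8: +3 new -> 44 infected
Step 9: +3 new -> 47 infected
Step 10: +1 new -> 48 infected
Step 11: +0 new -> 48 infected

Answer: 48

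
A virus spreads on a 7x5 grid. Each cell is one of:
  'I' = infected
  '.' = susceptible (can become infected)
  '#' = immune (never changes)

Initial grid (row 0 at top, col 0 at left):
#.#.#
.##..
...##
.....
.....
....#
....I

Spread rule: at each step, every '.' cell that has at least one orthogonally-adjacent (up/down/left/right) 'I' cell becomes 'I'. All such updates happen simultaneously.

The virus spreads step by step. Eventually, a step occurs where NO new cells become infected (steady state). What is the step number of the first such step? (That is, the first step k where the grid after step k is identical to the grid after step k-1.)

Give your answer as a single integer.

Step 0 (initial): 1 infected
Step 1: +1 new -> 2 infected
Step 2: +2 new -> 4 infected
Step 3: +3 new -> 7 infected
Step 4: +5 new -> 12 infected
Step 5: +4 new -> 16 infected
Step 6: +3 new -> 19 infected
Step 7: +2 new -> 21 infected
Step 8: +1 new -> 22 infected
Step 9: +1 new -> 23 infected
Step 10: +0 new -> 23 infected

Answer: 10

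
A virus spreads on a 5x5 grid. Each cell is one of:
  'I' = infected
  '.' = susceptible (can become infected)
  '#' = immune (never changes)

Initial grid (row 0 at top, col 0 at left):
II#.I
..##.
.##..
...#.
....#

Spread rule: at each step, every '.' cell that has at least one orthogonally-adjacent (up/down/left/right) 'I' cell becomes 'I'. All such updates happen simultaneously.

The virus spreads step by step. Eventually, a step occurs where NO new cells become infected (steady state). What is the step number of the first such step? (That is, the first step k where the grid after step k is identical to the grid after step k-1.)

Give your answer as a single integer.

Answer: 8

Derivation:
Step 0 (initial): 3 infected
Step 1: +4 new -> 7 infected
Step 2: +2 new -> 9 infected
Step 3: +3 new -> 12 infected
Step 4: +2 new -> 14 infected
Step 5: +2 new -> 16 infected
Step 6: +1 new -> 17 infected
Step 7: +1 new -> 18 infected
Step 8: +0 new -> 18 infected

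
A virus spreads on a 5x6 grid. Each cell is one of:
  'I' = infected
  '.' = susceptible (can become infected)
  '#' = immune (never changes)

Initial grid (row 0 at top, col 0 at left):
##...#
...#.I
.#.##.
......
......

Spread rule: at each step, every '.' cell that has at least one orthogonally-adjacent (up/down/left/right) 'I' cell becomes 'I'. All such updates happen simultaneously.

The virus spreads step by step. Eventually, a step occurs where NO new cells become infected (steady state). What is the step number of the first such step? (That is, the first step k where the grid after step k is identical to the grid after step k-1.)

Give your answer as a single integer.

Answer: 9

Derivation:
Step 0 (initial): 1 infected
Step 1: +2 new -> 3 infected
Step 2: +2 new -> 5 infected
Step 3: +3 new -> 8 infected
Step 4: +3 new -> 11 infected
Step 5: +3 new -> 14 infected
Step 6: +4 new -> 18 infected
Step 7: +3 new -> 21 infected
Step 8: +2 new -> 23 infected
Step 9: +0 new -> 23 infected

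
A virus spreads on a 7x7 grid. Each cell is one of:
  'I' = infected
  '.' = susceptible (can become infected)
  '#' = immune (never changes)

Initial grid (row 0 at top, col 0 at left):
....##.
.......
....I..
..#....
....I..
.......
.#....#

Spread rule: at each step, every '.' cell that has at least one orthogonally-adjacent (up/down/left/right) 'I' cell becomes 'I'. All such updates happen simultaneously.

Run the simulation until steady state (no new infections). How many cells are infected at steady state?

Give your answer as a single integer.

Step 0 (initial): 2 infected
Step 1: +7 new -> 9 infected
Step 2: +11 new -> 20 infected
Step 3: +10 new -> 30 infected
Step 4: +8 new -> 38 infected
Step 5: +4 new -> 42 infected
Step 6: +2 new -> 44 infected
Step 7: +0 new -> 44 infected

Answer: 44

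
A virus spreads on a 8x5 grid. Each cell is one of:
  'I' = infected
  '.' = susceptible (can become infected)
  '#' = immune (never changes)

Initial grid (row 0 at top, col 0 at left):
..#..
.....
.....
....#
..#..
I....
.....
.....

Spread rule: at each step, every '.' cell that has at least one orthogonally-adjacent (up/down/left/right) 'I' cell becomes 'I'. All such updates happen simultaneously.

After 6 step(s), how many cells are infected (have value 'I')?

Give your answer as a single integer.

Answer: 32

Derivation:
Step 0 (initial): 1 infected
Step 1: +3 new -> 4 infected
Step 2: +5 new -> 9 infected
Step 3: +5 new -> 14 infected
Step 4: +7 new -> 21 infected
Step 5: +7 new -> 28 infected
Step 6: +4 new -> 32 infected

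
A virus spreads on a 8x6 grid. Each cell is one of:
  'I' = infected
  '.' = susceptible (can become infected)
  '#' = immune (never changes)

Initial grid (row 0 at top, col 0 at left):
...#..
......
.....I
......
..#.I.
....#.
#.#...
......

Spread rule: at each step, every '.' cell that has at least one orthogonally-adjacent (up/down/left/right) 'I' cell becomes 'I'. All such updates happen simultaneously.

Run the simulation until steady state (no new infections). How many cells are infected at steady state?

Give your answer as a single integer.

Step 0 (initial): 2 infected
Step 1: +6 new -> 8 infected
Step 2: +6 new -> 14 infected
Step 3: +7 new -> 21 infected
Step 4: +7 new -> 28 infected
Step 5: +9 new -> 37 infected
Step 6: +4 new -> 41 infected
Step 7: +2 new -> 43 infected
Step 8: +0 new -> 43 infected

Answer: 43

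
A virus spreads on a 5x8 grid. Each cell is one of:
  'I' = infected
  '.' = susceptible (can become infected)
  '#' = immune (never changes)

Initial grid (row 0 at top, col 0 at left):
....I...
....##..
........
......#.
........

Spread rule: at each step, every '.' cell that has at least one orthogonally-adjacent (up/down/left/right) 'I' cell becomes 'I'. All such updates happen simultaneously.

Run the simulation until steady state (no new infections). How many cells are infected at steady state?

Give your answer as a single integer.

Step 0 (initial): 1 infected
Step 1: +2 new -> 3 infected
Step 2: +3 new -> 6 infected
Step 3: +5 new -> 11 infected
Step 4: +7 new -> 18 infected
Step 5: +7 new -> 25 infected
Step 6: +6 new -> 31 infected
Step 7: +4 new -> 35 infected
Step 8: +2 new -> 37 infected
Step 9: +0 new -> 37 infected

Answer: 37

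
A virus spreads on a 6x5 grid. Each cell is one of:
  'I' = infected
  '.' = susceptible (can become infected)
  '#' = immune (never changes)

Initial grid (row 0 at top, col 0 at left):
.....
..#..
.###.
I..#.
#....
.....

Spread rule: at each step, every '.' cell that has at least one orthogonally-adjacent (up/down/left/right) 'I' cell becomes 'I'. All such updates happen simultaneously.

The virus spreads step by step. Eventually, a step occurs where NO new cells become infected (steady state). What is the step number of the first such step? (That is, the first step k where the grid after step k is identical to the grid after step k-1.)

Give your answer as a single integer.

Step 0 (initial): 1 infected
Step 1: +2 new -> 3 infected
Step 2: +3 new -> 6 infected
Step 3: +4 new -> 10 infected
Step 4: +4 new -> 14 infected
Step 5: +3 new -> 17 infected
Step 6: +3 new -> 20 infected
Step 7: +3 new -> 23 infected
Step 8: +1 new -> 24 infected
Step 9: +0 new -> 24 infected

Answer: 9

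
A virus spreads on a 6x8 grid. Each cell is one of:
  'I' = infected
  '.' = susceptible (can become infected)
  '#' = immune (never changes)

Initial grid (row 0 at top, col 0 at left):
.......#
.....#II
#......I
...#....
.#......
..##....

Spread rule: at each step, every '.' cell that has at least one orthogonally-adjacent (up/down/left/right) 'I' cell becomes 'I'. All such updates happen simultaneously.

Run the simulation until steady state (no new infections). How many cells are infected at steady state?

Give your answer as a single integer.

Step 0 (initial): 3 infected
Step 1: +3 new -> 6 infected
Step 2: +4 new -> 10 infected
Step 3: +5 new -> 15 infected
Step 4: +6 new -> 21 infected
Step 5: +5 new -> 26 infected
Step 6: +6 new -> 32 infected
Step 7: +4 new -> 36 infected
Step 8: +2 new -> 38 infected
Step 9: +1 new -> 39 infected
Step 10: +1 new -> 40 infected
Step 11: +1 new -> 41 infected
Step 12: +0 new -> 41 infected

Answer: 41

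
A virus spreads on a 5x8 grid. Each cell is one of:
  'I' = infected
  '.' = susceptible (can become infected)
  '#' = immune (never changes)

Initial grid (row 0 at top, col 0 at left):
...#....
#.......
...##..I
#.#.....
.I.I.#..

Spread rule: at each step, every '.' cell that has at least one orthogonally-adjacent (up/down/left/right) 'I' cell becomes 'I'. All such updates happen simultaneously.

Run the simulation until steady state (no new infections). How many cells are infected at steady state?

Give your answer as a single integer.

Step 0 (initial): 3 infected
Step 1: +8 new -> 11 infected
Step 2: +7 new -> 18 infected
Step 3: +7 new -> 25 infected
Step 4: +4 new -> 29 infected
Step 5: +4 new -> 33 infected
Step 6: +0 new -> 33 infected

Answer: 33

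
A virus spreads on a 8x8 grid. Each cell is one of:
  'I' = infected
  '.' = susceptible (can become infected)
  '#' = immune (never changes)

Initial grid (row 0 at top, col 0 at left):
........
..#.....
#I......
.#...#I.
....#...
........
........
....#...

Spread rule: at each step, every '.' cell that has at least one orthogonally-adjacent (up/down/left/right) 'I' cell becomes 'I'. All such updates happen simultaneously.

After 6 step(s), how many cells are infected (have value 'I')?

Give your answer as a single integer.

Answer: 54

Derivation:
Step 0 (initial): 2 infected
Step 1: +5 new -> 7 infected
Step 2: +10 new -> 17 infected
Step 3: +12 new -> 29 infected
Step 4: +12 new -> 41 infected
Step 5: +8 new -> 49 infected
Step 6: +5 new -> 54 infected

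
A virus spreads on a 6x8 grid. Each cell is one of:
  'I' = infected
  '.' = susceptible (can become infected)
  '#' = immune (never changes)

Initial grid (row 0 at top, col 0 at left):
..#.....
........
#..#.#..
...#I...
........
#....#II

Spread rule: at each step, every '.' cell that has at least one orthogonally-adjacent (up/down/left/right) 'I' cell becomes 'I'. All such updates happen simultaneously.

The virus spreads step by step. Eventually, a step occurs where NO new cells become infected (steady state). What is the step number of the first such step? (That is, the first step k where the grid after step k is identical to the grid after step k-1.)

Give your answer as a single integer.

Answer: 8

Derivation:
Step 0 (initial): 3 infected
Step 1: +5 new -> 8 infected
Step 2: +6 new -> 14 infected
Step 3: +7 new -> 21 infected
Step 4: +8 new -> 29 infected
Step 5: +7 new -> 36 infected
Step 6: +4 new -> 40 infected
Step 7: +1 new -> 41 infected
Step 8: +0 new -> 41 infected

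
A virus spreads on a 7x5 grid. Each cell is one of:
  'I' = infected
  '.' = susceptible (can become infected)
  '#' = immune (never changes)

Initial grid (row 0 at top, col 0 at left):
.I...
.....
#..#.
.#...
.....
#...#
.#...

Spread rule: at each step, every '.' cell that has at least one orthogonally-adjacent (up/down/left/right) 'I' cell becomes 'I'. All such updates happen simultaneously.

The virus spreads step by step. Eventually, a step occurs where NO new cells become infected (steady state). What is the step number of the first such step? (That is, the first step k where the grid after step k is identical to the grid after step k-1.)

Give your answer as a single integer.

Step 0 (initial): 1 infected
Step 1: +3 new -> 4 infected
Step 2: +4 new -> 8 infected
Step 3: +3 new -> 11 infected
Step 4: +2 new -> 13 infected
Step 5: +3 new -> 16 infected
Step 6: +4 new -> 20 infected
Step 7: +5 new -> 25 infected
Step 8: +2 new -> 27 infected
Step 9: +1 new -> 28 infected
Step 10: +0 new -> 28 infected

Answer: 10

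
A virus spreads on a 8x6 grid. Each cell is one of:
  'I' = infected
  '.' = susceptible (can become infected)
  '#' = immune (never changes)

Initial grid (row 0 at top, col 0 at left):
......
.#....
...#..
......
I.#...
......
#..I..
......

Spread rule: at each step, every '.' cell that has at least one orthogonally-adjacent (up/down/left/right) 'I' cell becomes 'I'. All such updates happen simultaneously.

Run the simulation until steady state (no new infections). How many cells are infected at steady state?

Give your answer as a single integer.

Step 0 (initial): 2 infected
Step 1: +7 new -> 9 infected
Step 2: +10 new -> 19 infected
Step 3: +8 new -> 27 infected
Step 4: +5 new -> 32 infected
Step 5: +4 new -> 36 infected
Step 6: +4 new -> 40 infected
Step 7: +3 new -> 43 infected
Step 8: +1 new -> 44 infected
Step 9: +0 new -> 44 infected

Answer: 44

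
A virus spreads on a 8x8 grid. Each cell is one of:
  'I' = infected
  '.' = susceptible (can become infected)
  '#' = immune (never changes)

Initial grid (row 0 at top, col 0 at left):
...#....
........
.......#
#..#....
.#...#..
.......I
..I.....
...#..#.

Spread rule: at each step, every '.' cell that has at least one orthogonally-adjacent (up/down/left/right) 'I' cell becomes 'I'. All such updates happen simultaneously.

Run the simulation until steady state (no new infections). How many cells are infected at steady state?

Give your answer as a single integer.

Step 0 (initial): 2 infected
Step 1: +7 new -> 9 infected
Step 2: +11 new -> 20 infected
Step 3: +8 new -> 28 infected
Step 4: +7 new -> 35 infected
Step 5: +6 new -> 41 infected
Step 6: +8 new -> 49 infected
Step 7: +5 new -> 54 infected
Step 8: +2 new -> 56 infected
Step 9: +0 new -> 56 infected

Answer: 56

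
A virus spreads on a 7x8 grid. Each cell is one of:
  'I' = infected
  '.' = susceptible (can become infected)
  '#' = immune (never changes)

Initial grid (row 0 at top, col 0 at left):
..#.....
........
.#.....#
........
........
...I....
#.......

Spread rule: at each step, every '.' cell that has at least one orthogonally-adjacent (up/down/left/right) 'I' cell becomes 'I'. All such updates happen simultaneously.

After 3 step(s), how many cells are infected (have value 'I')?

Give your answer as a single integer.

Step 0 (initial): 1 infected
Step 1: +4 new -> 5 infected
Step 2: +7 new -> 12 infected
Step 3: +9 new -> 21 infected

Answer: 21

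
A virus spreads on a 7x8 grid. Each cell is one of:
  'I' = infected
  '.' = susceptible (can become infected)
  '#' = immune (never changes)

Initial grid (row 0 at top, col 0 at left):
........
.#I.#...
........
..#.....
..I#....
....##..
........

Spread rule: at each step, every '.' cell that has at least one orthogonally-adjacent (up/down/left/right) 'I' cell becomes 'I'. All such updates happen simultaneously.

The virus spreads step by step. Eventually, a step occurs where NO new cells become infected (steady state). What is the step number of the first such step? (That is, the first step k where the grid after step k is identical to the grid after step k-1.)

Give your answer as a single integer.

Answer: 9

Derivation:
Step 0 (initial): 2 infected
Step 1: +5 new -> 7 infected
Step 2: +9 new -> 16 infected
Step 3: +9 new -> 25 infected
Step 4: +6 new -> 31 infected
Step 5: +6 new -> 37 infected
Step 6: +6 new -> 43 infected
Step 7: +5 new -> 48 infected
Step 8: +2 new -> 50 infected
Step 9: +0 new -> 50 infected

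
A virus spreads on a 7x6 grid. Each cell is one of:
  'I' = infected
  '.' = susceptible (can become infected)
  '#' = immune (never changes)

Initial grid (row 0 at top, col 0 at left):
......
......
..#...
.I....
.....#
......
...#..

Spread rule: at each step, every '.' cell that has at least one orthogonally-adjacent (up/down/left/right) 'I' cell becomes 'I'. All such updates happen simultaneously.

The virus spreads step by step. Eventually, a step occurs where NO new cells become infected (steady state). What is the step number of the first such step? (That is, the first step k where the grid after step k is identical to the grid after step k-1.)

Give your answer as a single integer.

Step 0 (initial): 1 infected
Step 1: +4 new -> 5 infected
Step 2: +6 new -> 11 infected
Step 3: +9 new -> 20 infected
Step 4: +9 new -> 29 infected
Step 5: +4 new -> 33 infected
Step 6: +4 new -> 37 infected
Step 7: +2 new -> 39 infected
Step 8: +0 new -> 39 infected

Answer: 8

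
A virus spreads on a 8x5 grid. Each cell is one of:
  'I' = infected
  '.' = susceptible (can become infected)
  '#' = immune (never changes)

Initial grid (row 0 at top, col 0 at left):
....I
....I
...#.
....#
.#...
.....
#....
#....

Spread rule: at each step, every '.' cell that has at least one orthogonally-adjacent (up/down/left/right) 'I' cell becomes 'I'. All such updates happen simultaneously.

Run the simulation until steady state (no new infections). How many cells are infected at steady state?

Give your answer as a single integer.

Step 0 (initial): 2 infected
Step 1: +3 new -> 5 infected
Step 2: +2 new -> 7 infected
Step 3: +3 new -> 10 infected
Step 4: +4 new -> 14 infected
Step 5: +4 new -> 18 infected
Step 6: +3 new -> 21 infected
Step 7: +5 new -> 26 infected
Step 8: +5 new -> 31 infected
Step 9: +3 new -> 34 infected
Step 10: +1 new -> 35 infected
Step 11: +0 new -> 35 infected

Answer: 35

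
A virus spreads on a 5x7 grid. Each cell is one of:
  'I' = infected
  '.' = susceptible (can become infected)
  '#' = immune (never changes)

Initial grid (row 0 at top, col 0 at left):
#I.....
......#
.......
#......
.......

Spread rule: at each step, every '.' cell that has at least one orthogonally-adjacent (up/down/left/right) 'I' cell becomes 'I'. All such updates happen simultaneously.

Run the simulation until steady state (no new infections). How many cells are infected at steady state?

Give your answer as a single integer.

Step 0 (initial): 1 infected
Step 1: +2 new -> 3 infected
Step 2: +4 new -> 7 infected
Step 3: +5 new -> 12 infected
Step 4: +5 new -> 17 infected
Step 5: +6 new -> 23 infected
Step 6: +3 new -> 26 infected
Step 7: +3 new -> 29 infected
Step 8: +2 new -> 31 infected
Step 9: +1 new -> 32 infected
Step 10: +0 new -> 32 infected

Answer: 32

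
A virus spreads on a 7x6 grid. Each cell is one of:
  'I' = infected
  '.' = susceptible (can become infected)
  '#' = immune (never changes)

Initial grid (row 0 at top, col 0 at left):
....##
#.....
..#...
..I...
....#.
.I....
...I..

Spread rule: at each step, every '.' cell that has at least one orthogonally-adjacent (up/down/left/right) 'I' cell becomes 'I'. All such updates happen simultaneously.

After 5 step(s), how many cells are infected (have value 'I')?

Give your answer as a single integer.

Step 0 (initial): 3 infected
Step 1: +10 new -> 13 infected
Step 2: +9 new -> 22 infected
Step 3: +6 new -> 28 infected
Step 4: +6 new -> 34 infected
Step 5: +3 new -> 37 infected

Answer: 37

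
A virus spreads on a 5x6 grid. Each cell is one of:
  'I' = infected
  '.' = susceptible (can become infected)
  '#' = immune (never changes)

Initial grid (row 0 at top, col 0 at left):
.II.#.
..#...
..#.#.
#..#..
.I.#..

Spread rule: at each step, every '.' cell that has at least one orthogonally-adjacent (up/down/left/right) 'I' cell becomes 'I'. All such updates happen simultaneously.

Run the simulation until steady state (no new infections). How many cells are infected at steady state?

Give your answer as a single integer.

Answer: 23

Derivation:
Step 0 (initial): 3 infected
Step 1: +6 new -> 9 infected
Step 2: +4 new -> 13 infected
Step 3: +3 new -> 16 infected
Step 4: +1 new -> 17 infected
Step 5: +2 new -> 19 infected
Step 6: +1 new -> 20 infected
Step 7: +2 new -> 22 infected
Step 8: +1 new -> 23 infected
Step 9: +0 new -> 23 infected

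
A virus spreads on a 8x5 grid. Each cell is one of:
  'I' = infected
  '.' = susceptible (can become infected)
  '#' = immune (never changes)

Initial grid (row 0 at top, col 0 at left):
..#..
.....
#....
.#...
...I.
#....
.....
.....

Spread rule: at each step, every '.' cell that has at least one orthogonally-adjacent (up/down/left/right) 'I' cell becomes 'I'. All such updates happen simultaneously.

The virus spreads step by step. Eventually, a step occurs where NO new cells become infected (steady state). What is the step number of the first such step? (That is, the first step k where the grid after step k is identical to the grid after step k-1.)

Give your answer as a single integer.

Step 0 (initial): 1 infected
Step 1: +4 new -> 5 infected
Step 2: +7 new -> 12 infected
Step 3: +8 new -> 20 infected
Step 4: +8 new -> 28 infected
Step 5: +4 new -> 32 infected
Step 6: +3 new -> 35 infected
Step 7: +1 new -> 36 infected
Step 8: +0 new -> 36 infected

Answer: 8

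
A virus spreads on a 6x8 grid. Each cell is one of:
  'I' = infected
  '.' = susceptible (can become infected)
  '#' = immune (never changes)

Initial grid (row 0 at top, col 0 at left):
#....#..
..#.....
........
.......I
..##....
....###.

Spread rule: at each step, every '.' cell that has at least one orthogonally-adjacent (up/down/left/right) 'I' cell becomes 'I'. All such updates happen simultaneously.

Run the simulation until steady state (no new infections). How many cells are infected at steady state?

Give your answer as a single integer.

Step 0 (initial): 1 infected
Step 1: +3 new -> 4 infected
Step 2: +5 new -> 9 infected
Step 3: +5 new -> 14 infected
Step 4: +5 new -> 19 infected
Step 5: +3 new -> 22 infected
Step 6: +4 new -> 26 infected
Step 7: +4 new -> 30 infected
Step 8: +5 new -> 35 infected
Step 9: +4 new -> 39 infected
Step 10: +1 new -> 40 infected
Step 11: +0 new -> 40 infected

Answer: 40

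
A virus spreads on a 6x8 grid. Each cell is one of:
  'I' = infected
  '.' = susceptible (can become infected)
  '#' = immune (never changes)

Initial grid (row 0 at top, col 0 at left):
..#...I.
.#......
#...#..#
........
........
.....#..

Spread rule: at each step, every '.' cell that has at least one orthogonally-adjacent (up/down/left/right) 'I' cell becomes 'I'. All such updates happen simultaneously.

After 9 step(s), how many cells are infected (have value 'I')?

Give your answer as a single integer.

Answer: 36

Derivation:
Step 0 (initial): 1 infected
Step 1: +3 new -> 4 infected
Step 2: +4 new -> 8 infected
Step 3: +4 new -> 12 infected
Step 4: +4 new -> 16 infected
Step 5: +6 new -> 22 infected
Step 6: +4 new -> 26 infected
Step 7: +4 new -> 30 infected
Step 8: +3 new -> 33 infected
Step 9: +3 new -> 36 infected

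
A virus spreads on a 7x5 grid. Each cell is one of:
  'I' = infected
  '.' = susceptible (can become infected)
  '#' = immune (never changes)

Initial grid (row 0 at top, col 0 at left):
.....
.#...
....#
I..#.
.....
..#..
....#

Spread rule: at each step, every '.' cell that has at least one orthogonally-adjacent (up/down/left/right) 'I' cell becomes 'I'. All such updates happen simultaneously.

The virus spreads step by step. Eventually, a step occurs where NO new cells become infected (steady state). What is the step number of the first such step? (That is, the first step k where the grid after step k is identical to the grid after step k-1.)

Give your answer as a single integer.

Step 0 (initial): 1 infected
Step 1: +3 new -> 4 infected
Step 2: +5 new -> 9 infected
Step 3: +5 new -> 14 infected
Step 4: +5 new -> 19 infected
Step 5: +5 new -> 24 infected
Step 6: +5 new -> 29 infected
Step 7: +1 new -> 30 infected
Step 8: +0 new -> 30 infected

Answer: 8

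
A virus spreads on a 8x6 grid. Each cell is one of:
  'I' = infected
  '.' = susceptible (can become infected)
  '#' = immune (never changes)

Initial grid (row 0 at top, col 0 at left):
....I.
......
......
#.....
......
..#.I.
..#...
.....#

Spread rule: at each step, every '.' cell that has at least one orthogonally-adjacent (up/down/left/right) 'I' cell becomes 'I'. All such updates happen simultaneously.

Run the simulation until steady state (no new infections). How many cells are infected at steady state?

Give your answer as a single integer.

Step 0 (initial): 2 infected
Step 1: +7 new -> 9 infected
Step 2: +10 new -> 19 infected
Step 3: +8 new -> 27 infected
Step 4: +6 new -> 33 infected
Step 5: +6 new -> 39 infected
Step 6: +4 new -> 43 infected
Step 7: +1 new -> 44 infected
Step 8: +0 new -> 44 infected

Answer: 44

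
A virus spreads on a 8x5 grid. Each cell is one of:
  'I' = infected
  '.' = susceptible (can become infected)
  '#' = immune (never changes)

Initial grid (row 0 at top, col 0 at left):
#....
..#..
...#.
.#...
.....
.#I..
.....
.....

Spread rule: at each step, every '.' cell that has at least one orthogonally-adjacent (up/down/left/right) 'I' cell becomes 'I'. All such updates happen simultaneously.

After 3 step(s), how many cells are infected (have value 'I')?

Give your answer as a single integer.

Step 0 (initial): 1 infected
Step 1: +3 new -> 4 infected
Step 2: +7 new -> 11 infected
Step 3: +8 new -> 19 infected

Answer: 19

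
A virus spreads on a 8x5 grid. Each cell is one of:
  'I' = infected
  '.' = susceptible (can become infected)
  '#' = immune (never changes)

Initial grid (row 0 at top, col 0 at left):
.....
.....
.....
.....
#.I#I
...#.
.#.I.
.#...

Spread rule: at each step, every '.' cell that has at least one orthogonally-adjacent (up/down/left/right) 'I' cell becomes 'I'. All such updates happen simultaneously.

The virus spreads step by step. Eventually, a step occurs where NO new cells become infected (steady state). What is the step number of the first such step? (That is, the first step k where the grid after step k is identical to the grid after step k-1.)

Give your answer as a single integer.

Answer: 7

Derivation:
Step 0 (initial): 3 infected
Step 1: +8 new -> 11 infected
Step 2: +7 new -> 18 infected
Step 3: +6 new -> 24 infected
Step 4: +6 new -> 30 infected
Step 5: +4 new -> 34 infected
Step 6: +1 new -> 35 infected
Step 7: +0 new -> 35 infected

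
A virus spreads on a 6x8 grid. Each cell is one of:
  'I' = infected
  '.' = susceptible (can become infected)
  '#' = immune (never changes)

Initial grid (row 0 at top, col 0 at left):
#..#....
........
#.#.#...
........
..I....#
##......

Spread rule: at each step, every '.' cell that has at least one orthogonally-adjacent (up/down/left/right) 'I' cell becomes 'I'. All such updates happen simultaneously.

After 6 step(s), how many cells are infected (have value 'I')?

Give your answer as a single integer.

Step 0 (initial): 1 infected
Step 1: +4 new -> 5 infected
Step 2: +5 new -> 10 infected
Step 3: +6 new -> 16 infected
Step 4: +5 new -> 21 infected
Step 5: +7 new -> 28 infected
Step 6: +6 new -> 34 infected

Answer: 34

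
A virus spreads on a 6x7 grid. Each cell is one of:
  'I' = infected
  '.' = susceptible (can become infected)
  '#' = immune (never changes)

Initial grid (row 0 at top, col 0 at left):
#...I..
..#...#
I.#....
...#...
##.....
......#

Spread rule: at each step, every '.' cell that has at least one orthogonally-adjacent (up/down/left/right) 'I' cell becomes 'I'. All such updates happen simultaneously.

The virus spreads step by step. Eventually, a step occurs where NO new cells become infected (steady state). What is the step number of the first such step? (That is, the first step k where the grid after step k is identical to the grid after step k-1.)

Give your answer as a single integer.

Step 0 (initial): 2 infected
Step 1: +6 new -> 8 infected
Step 2: +7 new -> 15 infected
Step 3: +5 new -> 20 infected
Step 4: +4 new -> 24 infected
Step 5: +5 new -> 29 infected
Step 6: +4 new -> 33 infected
Step 7: +1 new -> 34 infected
Step 8: +0 new -> 34 infected

Answer: 8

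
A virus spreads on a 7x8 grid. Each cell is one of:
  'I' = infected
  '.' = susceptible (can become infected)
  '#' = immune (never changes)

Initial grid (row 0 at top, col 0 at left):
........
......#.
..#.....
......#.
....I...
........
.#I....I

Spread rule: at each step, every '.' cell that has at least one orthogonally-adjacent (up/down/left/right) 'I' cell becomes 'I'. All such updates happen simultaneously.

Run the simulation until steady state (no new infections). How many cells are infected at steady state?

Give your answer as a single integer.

Answer: 52

Derivation:
Step 0 (initial): 3 infected
Step 1: +8 new -> 11 infected
Step 2: +12 new -> 23 infected
Step 3: +7 new -> 30 infected
Step 4: +8 new -> 38 infected
Step 5: +6 new -> 44 infected
Step 6: +5 new -> 49 infected
Step 7: +2 new -> 51 infected
Step 8: +1 new -> 52 infected
Step 9: +0 new -> 52 infected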